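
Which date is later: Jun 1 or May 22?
Jun 1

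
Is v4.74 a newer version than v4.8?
Yes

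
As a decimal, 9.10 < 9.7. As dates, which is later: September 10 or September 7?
September 10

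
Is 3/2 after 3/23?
No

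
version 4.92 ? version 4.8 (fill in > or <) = >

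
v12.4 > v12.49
False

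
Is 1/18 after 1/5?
Yes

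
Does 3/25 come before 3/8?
No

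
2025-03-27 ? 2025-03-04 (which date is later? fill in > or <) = >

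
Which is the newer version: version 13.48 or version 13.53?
version 13.53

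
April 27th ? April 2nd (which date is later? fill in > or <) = >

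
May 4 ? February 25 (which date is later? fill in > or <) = >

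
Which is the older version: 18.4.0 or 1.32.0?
1.32.0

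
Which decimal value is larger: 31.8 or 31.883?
31.883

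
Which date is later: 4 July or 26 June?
4 July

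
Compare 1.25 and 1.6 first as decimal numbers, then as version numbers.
As decimals: 1.25 < 1.6. As versions: v1.25 > v1.6 (minor version 25 > 6).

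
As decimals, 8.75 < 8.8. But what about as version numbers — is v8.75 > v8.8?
True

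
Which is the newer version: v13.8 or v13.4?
v13.8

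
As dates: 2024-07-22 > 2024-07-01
True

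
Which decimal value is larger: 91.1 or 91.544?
91.544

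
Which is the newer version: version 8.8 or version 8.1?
version 8.8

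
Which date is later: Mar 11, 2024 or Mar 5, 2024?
Mar 11, 2024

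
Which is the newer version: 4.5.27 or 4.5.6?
4.5.27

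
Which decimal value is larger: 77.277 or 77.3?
77.3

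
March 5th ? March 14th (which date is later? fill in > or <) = <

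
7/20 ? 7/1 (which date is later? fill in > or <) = >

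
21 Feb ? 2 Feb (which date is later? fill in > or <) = >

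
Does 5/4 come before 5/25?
Yes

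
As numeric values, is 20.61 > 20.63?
False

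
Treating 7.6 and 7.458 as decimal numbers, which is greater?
7.6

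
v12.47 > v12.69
False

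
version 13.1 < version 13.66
True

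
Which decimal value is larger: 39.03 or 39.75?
39.75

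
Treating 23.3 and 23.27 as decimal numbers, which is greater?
23.3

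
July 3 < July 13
True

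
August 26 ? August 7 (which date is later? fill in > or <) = >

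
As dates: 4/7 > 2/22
True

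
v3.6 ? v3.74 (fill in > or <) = <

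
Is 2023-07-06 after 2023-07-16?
No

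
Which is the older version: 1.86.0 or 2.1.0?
1.86.0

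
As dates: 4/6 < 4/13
True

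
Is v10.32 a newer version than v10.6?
Yes. Version numbers are compared segment by segment as integers, not as decimals: minor version 32 > 6, so v10.32 > v10.6 (even though the decimal 10.32 < 10.6).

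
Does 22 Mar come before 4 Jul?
Yes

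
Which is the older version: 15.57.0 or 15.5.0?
15.5.0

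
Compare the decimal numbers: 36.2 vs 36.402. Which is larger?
36.402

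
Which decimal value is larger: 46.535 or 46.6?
46.6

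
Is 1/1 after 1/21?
No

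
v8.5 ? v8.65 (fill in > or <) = <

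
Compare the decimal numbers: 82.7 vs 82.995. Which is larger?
82.995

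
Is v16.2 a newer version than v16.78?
No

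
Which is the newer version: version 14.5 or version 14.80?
version 14.80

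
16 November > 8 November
True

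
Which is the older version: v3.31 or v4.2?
v3.31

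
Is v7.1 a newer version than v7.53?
No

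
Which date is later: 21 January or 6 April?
6 April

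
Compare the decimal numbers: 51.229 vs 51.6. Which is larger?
51.6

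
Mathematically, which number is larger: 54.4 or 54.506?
54.506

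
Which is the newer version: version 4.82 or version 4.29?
version 4.82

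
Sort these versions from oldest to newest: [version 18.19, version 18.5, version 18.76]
[version 18.5, version 18.19, version 18.76]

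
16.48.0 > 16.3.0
True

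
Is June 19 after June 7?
Yes. Day 19 comes after day 7 in June — this is a date comparison, not a decimal one (the decimal 6.19 would be smaller than 6.7).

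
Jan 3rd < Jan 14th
True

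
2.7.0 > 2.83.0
False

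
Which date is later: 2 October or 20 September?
2 October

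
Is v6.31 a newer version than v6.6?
Yes. Version numbers are compared segment by segment as integers, not as decimals: minor version 31 > 6, so v6.31 > v6.6 (even though the decimal 6.31 < 6.6).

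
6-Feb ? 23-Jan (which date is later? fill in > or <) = >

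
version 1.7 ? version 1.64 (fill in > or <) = <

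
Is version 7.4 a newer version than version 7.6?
No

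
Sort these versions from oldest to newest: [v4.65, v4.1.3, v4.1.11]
[v4.1.3, v4.1.11, v4.65]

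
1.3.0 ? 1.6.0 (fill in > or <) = <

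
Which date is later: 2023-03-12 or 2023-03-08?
2023-03-12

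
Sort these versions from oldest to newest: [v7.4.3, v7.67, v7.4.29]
[v7.4.3, v7.4.29, v7.67]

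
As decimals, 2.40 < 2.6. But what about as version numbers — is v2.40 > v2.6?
True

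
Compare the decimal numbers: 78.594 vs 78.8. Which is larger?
78.8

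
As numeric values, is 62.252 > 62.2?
True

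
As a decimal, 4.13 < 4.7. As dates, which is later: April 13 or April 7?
April 13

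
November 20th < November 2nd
False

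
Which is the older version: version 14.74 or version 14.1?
version 14.1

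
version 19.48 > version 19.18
True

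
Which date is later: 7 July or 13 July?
13 July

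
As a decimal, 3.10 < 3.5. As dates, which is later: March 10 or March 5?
March 10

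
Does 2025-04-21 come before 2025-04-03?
No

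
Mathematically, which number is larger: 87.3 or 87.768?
87.768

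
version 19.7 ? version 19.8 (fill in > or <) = <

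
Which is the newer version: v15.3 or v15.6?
v15.6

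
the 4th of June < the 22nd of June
True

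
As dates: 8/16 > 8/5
True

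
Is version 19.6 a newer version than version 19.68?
No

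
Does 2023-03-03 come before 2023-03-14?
Yes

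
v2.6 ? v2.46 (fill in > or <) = <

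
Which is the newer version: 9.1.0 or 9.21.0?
9.21.0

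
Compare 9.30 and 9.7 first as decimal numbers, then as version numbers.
As decimals: 9.30 < 9.7. As versions: v9.30 > v9.7 (minor version 30 > 7).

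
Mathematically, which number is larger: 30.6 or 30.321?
30.6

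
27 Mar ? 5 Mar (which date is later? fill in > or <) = >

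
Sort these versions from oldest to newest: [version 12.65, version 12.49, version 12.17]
[version 12.17, version 12.49, version 12.65]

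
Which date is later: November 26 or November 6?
November 26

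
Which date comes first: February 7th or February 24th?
February 7th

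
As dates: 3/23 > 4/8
False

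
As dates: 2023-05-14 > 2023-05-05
True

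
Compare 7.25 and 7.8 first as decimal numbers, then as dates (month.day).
As decimals: 7.25 < 7.8. As dates: 7/25 is later than 7/8 (day 25 > day 8).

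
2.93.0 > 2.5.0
True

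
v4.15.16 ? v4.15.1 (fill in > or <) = >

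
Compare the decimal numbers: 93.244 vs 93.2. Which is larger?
93.244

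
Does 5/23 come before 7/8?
Yes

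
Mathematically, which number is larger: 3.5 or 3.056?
3.5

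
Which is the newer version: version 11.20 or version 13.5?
version 13.5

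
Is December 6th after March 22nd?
Yes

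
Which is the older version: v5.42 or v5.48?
v5.42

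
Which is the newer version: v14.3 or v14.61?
v14.61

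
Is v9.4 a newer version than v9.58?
No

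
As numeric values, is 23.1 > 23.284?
False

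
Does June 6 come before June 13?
Yes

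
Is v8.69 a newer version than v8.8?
Yes. Version numbers are compared segment by segment as integers, not as decimals: minor version 69 > 8, so v8.69 > v8.8 (even though the decimal 8.69 < 8.8).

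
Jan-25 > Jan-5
True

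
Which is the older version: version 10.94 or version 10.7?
version 10.7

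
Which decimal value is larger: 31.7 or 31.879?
31.879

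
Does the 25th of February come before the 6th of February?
No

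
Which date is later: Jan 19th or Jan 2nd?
Jan 19th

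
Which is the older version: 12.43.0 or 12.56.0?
12.43.0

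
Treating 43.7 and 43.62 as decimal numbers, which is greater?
43.7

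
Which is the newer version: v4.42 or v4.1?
v4.42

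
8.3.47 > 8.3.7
True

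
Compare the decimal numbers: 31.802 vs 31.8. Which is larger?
31.802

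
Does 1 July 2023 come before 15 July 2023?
Yes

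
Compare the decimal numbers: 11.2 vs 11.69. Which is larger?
11.69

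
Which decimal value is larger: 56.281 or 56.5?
56.5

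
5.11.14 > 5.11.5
True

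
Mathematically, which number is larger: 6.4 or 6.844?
6.844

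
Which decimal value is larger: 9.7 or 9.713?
9.713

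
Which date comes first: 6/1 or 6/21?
6/1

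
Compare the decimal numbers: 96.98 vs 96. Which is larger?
96.98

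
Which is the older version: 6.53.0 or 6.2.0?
6.2.0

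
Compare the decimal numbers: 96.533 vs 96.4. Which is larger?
96.533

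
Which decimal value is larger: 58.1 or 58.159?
58.159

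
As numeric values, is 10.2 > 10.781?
False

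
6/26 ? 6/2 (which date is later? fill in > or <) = >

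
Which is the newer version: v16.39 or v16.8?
v16.39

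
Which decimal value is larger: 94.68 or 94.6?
94.68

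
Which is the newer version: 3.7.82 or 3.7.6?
3.7.82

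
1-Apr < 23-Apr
True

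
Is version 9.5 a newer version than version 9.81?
No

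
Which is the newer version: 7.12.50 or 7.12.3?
7.12.50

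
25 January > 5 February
False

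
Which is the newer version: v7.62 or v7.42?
v7.62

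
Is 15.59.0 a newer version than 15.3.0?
Yes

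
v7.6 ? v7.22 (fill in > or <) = <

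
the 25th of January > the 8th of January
True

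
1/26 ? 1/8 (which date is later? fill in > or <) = >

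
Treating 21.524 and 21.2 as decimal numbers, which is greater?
21.524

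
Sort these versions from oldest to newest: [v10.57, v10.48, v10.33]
[v10.33, v10.48, v10.57]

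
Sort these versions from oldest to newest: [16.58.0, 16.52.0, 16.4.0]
[16.4.0, 16.52.0, 16.58.0]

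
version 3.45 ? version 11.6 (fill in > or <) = <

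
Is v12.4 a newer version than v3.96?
Yes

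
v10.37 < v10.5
False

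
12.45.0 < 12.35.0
False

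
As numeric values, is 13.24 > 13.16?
True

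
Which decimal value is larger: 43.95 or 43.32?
43.95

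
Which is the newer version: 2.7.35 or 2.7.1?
2.7.35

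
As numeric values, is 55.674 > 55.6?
True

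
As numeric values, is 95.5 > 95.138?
True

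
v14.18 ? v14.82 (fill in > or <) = <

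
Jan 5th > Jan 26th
False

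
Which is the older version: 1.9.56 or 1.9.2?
1.9.2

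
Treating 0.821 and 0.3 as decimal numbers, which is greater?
0.821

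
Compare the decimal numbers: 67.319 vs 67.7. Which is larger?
67.7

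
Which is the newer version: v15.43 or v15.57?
v15.57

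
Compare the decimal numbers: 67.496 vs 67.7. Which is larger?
67.7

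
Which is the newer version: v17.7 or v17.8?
v17.8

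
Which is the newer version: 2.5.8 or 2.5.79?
2.5.79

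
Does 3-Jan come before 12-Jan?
Yes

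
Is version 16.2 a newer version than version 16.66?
No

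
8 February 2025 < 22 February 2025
True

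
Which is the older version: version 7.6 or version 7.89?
version 7.6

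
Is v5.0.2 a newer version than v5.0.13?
No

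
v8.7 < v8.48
True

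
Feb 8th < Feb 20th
True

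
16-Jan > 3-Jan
True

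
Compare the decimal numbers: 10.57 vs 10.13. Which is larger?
10.57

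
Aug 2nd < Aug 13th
True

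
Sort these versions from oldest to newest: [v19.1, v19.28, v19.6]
[v19.1, v19.6, v19.28]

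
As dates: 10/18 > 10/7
True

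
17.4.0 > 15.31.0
True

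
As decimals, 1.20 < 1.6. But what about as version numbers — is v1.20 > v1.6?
True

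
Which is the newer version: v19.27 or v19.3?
v19.27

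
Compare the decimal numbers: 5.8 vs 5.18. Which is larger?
5.8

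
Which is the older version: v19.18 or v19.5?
v19.5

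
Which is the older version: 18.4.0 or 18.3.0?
18.3.0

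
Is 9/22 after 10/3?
No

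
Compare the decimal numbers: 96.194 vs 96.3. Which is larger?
96.3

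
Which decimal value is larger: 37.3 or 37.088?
37.3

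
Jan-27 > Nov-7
False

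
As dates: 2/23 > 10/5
False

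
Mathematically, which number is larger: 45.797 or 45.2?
45.797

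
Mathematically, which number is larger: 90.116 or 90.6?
90.6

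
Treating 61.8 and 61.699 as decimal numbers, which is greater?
61.8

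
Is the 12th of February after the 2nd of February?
Yes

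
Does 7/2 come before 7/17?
Yes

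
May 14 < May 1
False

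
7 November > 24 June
True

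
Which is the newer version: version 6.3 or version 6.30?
version 6.30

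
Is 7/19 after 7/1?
Yes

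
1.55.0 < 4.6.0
True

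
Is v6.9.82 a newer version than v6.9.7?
Yes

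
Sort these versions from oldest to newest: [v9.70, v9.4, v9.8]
[v9.4, v9.8, v9.70]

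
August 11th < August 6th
False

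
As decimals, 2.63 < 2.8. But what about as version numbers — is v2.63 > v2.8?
True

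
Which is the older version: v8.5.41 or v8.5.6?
v8.5.6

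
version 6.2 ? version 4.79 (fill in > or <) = >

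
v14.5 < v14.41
True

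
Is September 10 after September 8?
Yes. Day 10 comes after day 8 in September — this is a date comparison, not a decimal one (the decimal 9.10 would be smaller than 9.8).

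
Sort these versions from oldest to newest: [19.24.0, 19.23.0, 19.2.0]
[19.2.0, 19.23.0, 19.24.0]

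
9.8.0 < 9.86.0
True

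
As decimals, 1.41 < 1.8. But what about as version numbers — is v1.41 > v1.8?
True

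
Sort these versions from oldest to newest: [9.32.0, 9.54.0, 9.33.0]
[9.32.0, 9.33.0, 9.54.0]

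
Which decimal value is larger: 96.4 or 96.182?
96.4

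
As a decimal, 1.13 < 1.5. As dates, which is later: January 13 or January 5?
January 13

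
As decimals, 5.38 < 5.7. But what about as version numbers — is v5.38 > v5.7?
True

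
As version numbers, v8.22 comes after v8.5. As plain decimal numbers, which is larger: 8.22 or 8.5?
8.5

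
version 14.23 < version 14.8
False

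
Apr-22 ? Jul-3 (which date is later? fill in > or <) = <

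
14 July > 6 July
True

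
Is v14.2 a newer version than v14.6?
No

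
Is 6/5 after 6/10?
No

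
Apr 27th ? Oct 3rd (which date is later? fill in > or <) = <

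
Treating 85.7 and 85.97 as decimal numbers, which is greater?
85.97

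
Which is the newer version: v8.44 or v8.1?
v8.44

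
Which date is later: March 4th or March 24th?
March 24th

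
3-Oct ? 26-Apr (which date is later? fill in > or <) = >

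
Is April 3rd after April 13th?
No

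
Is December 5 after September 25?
Yes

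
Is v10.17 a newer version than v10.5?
Yes. Version numbers are compared segment by segment as integers, not as decimals: minor version 17 > 5, so v10.17 > v10.5 (even though the decimal 10.17 < 10.5).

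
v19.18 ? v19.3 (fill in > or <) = >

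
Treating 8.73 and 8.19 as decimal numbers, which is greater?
8.73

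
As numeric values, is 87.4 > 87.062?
True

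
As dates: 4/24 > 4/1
True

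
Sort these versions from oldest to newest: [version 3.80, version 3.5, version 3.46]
[version 3.5, version 3.46, version 3.80]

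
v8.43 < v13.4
True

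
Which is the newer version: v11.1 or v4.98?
v11.1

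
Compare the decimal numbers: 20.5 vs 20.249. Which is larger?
20.5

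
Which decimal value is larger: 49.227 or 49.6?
49.6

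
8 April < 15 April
True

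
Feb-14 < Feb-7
False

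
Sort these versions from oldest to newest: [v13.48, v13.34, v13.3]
[v13.3, v13.34, v13.48]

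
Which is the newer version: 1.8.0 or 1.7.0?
1.8.0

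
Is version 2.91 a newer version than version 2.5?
Yes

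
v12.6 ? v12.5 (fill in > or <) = >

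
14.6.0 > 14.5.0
True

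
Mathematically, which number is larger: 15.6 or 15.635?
15.635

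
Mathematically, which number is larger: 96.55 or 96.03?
96.55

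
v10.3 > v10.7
False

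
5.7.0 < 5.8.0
True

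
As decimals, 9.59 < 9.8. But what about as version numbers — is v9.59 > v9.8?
True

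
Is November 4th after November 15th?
No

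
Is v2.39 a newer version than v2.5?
Yes. Version numbers are compared segment by segment as integers, not as decimals: minor version 39 > 5, so v2.39 > v2.5 (even though the decimal 2.39 < 2.5).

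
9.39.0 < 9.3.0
False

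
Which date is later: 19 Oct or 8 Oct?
19 Oct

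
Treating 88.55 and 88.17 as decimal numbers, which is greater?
88.55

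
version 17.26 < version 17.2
False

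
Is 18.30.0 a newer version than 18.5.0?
Yes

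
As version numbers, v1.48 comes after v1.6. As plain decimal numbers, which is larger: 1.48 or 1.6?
1.6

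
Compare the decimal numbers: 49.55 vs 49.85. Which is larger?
49.85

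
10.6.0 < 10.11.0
True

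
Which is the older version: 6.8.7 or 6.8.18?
6.8.7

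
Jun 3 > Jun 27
False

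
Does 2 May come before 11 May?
Yes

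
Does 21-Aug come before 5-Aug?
No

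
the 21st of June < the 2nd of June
False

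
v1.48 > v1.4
True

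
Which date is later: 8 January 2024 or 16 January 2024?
16 January 2024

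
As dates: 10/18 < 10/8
False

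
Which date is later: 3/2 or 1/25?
3/2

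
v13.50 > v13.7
True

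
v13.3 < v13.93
True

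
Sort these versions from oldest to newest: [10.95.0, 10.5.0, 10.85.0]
[10.5.0, 10.85.0, 10.95.0]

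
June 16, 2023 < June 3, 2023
False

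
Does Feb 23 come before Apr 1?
Yes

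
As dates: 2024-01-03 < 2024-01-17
True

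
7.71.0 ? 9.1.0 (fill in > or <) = <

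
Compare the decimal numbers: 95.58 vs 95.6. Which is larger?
95.6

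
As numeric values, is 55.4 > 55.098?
True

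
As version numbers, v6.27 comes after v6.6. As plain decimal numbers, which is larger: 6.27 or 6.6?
6.6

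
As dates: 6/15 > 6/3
True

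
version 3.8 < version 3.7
False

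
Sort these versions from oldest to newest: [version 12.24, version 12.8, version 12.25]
[version 12.8, version 12.24, version 12.25]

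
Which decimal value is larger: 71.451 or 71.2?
71.451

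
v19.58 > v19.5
True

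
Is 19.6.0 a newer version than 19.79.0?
No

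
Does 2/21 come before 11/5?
Yes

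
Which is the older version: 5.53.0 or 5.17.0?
5.17.0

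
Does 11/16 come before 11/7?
No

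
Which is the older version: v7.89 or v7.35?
v7.35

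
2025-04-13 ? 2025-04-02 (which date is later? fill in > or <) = >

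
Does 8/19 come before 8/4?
No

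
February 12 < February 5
False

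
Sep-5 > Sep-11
False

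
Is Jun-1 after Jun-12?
No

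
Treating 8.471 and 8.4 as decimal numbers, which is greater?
8.471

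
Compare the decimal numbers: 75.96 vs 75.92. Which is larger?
75.96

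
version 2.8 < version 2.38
True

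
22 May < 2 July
True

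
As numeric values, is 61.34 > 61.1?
True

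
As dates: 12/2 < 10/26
False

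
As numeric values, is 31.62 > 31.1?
True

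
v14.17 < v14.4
False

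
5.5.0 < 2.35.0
False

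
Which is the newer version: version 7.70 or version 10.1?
version 10.1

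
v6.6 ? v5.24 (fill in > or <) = >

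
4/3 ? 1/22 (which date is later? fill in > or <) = >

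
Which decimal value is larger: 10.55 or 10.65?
10.65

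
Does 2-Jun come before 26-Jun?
Yes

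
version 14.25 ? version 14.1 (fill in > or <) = >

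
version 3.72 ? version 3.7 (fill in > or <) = >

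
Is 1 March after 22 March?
No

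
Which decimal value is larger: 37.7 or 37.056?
37.7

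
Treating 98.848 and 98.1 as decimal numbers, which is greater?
98.848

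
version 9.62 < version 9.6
False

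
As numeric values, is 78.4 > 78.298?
True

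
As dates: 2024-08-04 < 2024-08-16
True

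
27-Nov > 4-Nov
True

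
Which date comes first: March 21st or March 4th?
March 4th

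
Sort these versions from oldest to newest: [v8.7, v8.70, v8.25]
[v8.7, v8.25, v8.70]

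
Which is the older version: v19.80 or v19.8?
v19.8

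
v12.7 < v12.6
False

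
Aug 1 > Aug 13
False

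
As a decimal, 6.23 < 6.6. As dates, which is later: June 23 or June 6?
June 23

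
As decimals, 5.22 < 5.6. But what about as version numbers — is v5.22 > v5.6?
True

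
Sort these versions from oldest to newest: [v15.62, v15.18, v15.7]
[v15.7, v15.18, v15.62]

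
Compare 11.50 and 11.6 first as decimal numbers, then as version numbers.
As decimals: 11.50 < 11.6. As versions: v11.50 > v11.6 (minor version 50 > 6).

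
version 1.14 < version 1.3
False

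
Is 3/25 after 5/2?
No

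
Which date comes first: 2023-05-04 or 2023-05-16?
2023-05-04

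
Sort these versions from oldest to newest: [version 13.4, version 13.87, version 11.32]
[version 11.32, version 13.4, version 13.87]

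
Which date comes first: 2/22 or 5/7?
2/22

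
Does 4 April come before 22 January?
No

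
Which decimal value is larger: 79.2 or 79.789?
79.789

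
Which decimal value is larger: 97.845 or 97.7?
97.845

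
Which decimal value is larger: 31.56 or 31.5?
31.56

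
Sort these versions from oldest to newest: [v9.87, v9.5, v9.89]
[v9.5, v9.87, v9.89]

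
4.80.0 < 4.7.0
False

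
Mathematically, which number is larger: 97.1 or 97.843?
97.843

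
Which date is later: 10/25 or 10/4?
10/25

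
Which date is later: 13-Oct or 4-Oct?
13-Oct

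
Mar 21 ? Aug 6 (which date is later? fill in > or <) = <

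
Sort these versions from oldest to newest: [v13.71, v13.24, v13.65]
[v13.24, v13.65, v13.71]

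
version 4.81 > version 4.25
True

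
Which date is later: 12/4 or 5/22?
12/4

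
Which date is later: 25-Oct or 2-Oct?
25-Oct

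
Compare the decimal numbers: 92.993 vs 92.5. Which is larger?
92.993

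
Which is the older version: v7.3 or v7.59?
v7.3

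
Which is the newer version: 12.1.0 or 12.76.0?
12.76.0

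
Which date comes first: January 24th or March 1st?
January 24th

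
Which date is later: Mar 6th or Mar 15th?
Mar 15th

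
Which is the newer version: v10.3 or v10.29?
v10.29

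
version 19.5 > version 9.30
True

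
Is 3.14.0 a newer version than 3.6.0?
Yes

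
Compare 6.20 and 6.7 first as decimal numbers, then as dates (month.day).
As decimals: 6.20 < 6.7. As dates: 6/20 is later than 6/7 (day 20 > day 7).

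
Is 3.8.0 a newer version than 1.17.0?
Yes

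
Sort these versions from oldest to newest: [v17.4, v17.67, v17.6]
[v17.4, v17.6, v17.67]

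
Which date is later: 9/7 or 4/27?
9/7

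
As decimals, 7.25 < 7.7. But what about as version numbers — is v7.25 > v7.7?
True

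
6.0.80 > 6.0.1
True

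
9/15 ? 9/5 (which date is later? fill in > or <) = >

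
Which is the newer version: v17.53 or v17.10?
v17.53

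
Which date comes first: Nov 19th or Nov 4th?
Nov 4th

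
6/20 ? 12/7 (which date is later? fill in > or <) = <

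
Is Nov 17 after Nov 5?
Yes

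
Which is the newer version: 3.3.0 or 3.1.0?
3.3.0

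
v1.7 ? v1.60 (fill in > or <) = <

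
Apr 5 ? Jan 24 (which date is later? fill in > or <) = >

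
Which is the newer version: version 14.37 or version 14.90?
version 14.90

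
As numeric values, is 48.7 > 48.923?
False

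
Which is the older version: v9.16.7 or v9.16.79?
v9.16.7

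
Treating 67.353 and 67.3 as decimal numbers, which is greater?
67.353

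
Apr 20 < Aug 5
True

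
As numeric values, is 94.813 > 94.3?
True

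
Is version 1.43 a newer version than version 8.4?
No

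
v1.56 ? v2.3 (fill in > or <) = <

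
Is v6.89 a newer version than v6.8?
Yes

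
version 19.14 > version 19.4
True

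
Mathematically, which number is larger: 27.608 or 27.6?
27.608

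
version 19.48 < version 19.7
False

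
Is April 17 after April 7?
Yes. Day 17 comes after day 7 in April — this is a date comparison, not a decimal one (the decimal 4.17 would be smaller than 4.7).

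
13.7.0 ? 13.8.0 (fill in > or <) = <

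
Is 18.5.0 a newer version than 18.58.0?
No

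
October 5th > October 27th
False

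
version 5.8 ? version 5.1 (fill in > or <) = >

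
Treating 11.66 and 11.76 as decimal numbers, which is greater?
11.76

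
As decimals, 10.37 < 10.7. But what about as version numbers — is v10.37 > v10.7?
True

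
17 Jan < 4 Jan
False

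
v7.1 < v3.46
False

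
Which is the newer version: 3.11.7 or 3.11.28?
3.11.28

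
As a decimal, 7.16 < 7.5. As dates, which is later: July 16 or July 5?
July 16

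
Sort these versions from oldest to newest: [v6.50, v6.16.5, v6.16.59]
[v6.16.5, v6.16.59, v6.50]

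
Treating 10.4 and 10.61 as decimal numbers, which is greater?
10.61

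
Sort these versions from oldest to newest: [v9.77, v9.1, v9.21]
[v9.1, v9.21, v9.77]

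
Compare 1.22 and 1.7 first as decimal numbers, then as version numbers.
As decimals: 1.22 < 1.7. As versions: v1.22 > v1.7 (minor version 22 > 7).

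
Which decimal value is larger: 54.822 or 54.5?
54.822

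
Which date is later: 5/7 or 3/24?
5/7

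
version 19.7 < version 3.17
False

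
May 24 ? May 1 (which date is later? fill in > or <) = >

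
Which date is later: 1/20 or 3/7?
3/7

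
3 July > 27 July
False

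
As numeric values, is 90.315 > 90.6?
False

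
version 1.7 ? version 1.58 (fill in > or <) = <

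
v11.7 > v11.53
False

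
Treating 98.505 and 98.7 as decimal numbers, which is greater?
98.7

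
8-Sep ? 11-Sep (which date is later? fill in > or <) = <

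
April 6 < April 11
True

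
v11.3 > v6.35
True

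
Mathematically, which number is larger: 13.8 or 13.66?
13.8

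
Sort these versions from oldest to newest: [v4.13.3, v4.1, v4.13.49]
[v4.1, v4.13.3, v4.13.49]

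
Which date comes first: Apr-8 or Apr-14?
Apr-8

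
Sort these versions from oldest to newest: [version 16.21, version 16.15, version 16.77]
[version 16.15, version 16.21, version 16.77]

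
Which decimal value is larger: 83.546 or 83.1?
83.546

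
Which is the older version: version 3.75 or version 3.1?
version 3.1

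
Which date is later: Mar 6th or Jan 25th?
Mar 6th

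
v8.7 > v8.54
False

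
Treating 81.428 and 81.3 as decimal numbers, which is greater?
81.428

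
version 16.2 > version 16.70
False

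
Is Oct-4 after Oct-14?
No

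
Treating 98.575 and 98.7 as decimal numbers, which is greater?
98.7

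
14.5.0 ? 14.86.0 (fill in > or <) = <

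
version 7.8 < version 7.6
False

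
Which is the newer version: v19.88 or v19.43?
v19.88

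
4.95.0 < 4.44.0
False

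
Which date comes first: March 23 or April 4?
March 23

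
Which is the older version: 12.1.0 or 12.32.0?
12.1.0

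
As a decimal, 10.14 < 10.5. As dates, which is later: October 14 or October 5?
October 14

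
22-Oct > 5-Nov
False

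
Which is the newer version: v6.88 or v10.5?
v10.5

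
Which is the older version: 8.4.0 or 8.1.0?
8.1.0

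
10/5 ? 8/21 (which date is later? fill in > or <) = >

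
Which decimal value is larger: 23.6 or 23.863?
23.863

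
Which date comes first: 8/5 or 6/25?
6/25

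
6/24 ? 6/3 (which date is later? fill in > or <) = >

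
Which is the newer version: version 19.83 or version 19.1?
version 19.83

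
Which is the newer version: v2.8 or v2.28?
v2.28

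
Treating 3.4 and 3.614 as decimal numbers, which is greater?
3.614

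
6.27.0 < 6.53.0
True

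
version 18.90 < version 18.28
False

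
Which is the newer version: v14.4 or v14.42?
v14.42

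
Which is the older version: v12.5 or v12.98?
v12.5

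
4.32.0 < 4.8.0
False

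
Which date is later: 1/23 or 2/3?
2/3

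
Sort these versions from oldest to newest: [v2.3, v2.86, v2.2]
[v2.2, v2.3, v2.86]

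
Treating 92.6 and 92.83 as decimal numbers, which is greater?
92.83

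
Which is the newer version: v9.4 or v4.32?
v9.4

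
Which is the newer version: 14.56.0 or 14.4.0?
14.56.0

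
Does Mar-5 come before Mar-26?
Yes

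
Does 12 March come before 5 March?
No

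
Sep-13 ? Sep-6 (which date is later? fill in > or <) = >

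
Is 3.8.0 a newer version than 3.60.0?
No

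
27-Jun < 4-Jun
False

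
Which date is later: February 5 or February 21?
February 21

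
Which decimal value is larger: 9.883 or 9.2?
9.883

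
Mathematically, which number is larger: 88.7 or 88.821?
88.821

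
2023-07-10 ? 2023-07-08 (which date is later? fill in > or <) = >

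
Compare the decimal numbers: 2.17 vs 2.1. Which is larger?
2.17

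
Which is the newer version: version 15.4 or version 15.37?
version 15.37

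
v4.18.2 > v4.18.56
False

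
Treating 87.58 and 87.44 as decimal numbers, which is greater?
87.58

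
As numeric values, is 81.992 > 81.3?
True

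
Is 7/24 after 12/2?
No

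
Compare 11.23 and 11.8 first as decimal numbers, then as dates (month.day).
As decimals: 11.23 < 11.8. As dates: 11/23 is later than 11/8 (day 23 > day 8).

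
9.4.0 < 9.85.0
True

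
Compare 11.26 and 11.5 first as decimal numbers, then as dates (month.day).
As decimals: 11.26 < 11.5. As dates: 11/26 is later than 11/5 (day 26 > day 5).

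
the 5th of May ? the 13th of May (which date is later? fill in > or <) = <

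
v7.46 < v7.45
False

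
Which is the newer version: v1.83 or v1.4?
v1.83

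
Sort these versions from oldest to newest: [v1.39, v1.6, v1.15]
[v1.6, v1.15, v1.39]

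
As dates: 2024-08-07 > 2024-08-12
False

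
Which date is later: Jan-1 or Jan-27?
Jan-27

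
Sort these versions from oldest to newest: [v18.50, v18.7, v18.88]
[v18.7, v18.50, v18.88]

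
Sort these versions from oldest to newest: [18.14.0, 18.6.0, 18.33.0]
[18.6.0, 18.14.0, 18.33.0]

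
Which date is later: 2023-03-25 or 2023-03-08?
2023-03-25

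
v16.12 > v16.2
True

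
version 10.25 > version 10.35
False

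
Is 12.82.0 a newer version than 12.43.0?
Yes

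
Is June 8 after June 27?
No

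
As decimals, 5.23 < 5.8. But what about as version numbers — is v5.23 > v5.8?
True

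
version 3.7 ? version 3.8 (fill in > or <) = <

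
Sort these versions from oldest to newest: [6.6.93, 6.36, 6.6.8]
[6.6.8, 6.6.93, 6.36]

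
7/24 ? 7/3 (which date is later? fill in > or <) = >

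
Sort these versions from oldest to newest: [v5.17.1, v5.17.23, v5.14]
[v5.14, v5.17.1, v5.17.23]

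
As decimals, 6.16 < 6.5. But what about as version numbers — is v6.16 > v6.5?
True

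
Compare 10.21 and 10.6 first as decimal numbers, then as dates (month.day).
As decimals: 10.21 < 10.6. As dates: 10/21 is later than 10/6 (day 21 > day 6).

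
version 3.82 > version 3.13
True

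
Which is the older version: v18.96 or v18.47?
v18.47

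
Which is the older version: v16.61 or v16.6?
v16.6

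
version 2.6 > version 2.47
False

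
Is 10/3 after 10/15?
No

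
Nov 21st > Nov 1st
True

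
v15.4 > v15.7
False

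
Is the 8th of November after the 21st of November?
No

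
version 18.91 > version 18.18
True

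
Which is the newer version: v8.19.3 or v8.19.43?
v8.19.43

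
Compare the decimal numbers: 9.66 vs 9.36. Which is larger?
9.66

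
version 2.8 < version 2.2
False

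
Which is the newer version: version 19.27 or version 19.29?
version 19.29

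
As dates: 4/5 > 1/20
True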